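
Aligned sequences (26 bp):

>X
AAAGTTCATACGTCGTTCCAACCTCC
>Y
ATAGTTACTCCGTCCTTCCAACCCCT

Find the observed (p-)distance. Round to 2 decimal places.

The sequences differ at 7 of 26 positions (sites 2, 7, 8, 10, 15, 24, 26).
p = 7/26 = 0.269230… ≈ 0.27 (to 2 d.p.).

0.27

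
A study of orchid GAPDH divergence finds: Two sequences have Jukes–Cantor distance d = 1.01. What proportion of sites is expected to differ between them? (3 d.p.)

p = (3/4)(1 − e^(−4d/3)) = 0.75 × (1 − e^(-1.346667)) = 0.75 × (1 − 0.260106) = 0.554921.

0.555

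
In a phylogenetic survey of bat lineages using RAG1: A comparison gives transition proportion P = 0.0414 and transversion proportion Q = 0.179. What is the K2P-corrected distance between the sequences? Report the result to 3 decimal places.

0.263

Under the Kimura two-parameter model, d = −½ ln(1 − 2P − Q) − ¼ ln(1 − 2Q).
1 − 2P − Q = 0.7382, giving −½ ln(0.7382) = 0.151770.
1 − 2Q = 0.642, giving −¼ ln(0.642) = 0.110792.
d = 0.151770 + 0.110792 = 0.262562.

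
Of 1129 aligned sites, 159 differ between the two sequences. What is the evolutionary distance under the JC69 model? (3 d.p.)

0.156

p = 159/1129 ≈ 0.140833.
d = −(3/4) ln(1 − 4p/3) = −0.75 ln(1 − 0.187777) = −0.75 ln(0.812223)
  = −0.75 × (-0.207980) = 0.155985 substitutions/site.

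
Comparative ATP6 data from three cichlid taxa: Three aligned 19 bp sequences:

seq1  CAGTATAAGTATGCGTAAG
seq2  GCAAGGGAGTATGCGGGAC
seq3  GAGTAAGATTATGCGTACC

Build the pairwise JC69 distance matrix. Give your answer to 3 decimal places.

d(seq1,seq2) = 0.907, d(seq1,seq3) = 0.410, d(seq2,seq3) = 0.749

seq1–seq2: 10/19 sites differ → p ≈ 0.526316, d = −0.75 ln(1 − 0.701755) = 0.907380 ≈ 0.907.
seq1–seq3: 6/19 sites differ → p ≈ 0.315789, d = −0.75 ln(1 − 0.421052) = 0.409907 ≈ 0.410.
seq2–seq3: 9/19 sites differ → p ≈ 0.473684, d = −0.75 ln(1 − 0.631579) = 0.748897 ≈ 0.749.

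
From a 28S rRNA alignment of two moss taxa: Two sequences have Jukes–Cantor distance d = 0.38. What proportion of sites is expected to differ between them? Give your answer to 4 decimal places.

p = (3/4)(1 − e^(−4d/3)) = 0.75 × (1 − e^(-0.506667)) = 0.75 × (1 − 0.602500) = 0.298125.

0.2981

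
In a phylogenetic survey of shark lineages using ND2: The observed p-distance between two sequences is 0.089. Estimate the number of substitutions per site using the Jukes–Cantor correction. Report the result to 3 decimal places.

d = −(3/4) ln(1 − 4p/3) = −0.75 ln(1 − 0.118667) = −0.75 ln(0.881333)
  = −0.75 × (-0.126320) = 0.094740 substitutions/site.

0.095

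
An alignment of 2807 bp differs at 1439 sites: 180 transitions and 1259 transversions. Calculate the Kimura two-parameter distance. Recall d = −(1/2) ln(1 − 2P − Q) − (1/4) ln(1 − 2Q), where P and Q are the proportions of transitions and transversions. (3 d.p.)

0.998

P = 180/2807 ≈ 0.064125 and Q = 1259/2807 ≈ 0.448522.
Under the Kimura two-parameter model, d = −½ ln(1 − 2P − Q) − ¼ ln(1 − 2Q).
1 − 2P − Q = 0.423228, giving −½ ln(0.423228) = 0.429922.
1 − 2Q = 0.102956, giving −¼ ln(0.102956) = 0.568363.
d = 0.429922 + 0.568363 = 0.998285.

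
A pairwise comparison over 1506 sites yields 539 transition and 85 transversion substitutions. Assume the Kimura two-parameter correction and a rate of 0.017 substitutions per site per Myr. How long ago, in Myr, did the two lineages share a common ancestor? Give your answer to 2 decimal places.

P = 539/1506 ≈ 0.357902 and Q = 85/1506 ≈ 0.056441.
Under the Kimura two-parameter model, d = −½ ln(1 − 2P − Q) − ¼ ln(1 − 2Q).
1 − 2P − Q = 0.227755, giving −½ ln(0.227755) = 0.739742.
1 − 2Q = 0.887118, giving −¼ ln(0.887118) = 0.029944.
d = 0.739742 + 0.029944 = 0.769686.
Under a molecular clock d = 2μt, so t = d/(2μ) = 0.769686 / (2 × 0.017) = 22.64 Myr.

22.64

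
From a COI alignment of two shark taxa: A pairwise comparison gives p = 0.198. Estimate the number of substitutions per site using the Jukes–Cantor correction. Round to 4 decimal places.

d = −(3/4) ln(1 − 4p/3) = −0.75 ln(1 − 0.264) = −0.75 ln(0.736)
  = −0.75 × (-0.306525) = 0.229894 substitutions/site.

0.2299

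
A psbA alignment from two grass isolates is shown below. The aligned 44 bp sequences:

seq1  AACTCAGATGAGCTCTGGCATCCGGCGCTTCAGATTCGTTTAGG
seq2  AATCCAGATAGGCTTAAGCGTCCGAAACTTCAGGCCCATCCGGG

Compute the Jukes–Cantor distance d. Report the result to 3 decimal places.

The sequences differ at 18 of 44 sites, so p = 18/44 ≈ 0.409091.
d = −(3/4) ln(1 − 4p/3) = −0.75 ln(1 − 0.545455) = −0.75 ln(0.454545)
  = −0.75 × (-0.788458) = 0.591344 substitutions/site.

0.591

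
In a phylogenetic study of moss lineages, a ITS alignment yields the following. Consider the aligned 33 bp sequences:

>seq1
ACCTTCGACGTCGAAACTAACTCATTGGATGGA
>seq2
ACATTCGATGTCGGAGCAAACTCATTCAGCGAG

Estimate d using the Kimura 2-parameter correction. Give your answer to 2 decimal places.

0.48

Of 33 sites, 8 differences are transitions and 3 are transversions, so P = 8/33 ≈ 0.242424 and Q = 3/33 ≈ 0.090909.
Under the Kimura two-parameter model, d = −½ ln(1 − 2P − Q) − ¼ ln(1 − 2Q).
1 − 2P − Q = 0.424243, giving −½ ln(0.424243) = 0.428724.
1 − 2Q = 0.818182, giving −¼ ln(0.818182) = 0.050168.
d = 0.428724 + 0.050168 = 0.478892.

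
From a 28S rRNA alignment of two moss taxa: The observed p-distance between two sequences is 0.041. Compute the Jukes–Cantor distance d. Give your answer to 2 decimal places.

0.04

d = −(3/4) ln(1 − 4p/3) = −0.75 ln(1 − 0.054667) = −0.75 ln(0.945333)
  = −0.75 × (-0.056218) = 0.042164 substitutions/site.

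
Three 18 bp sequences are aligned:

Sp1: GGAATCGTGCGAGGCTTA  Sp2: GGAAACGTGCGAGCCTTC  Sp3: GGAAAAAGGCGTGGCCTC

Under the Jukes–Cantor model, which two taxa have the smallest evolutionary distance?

Sp1–Sp2: 3/18 differ, p = 0.167, d = 0.188.
Sp1–Sp3: 7/18 differ, p = 0.389, d = 0.548.
Sp2–Sp3: 6/18 differ, p = 0.333, d = 0.441.
The smallest distance is between Sp1 and Sp2.

Sp1 and Sp2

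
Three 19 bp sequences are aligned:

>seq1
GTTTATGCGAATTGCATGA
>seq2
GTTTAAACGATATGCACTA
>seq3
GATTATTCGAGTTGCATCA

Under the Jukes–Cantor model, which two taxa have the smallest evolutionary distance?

seq1 and seq3

seq1–seq2: 6/19 differ, p = 0.316, d = 0.410.
seq1–seq3: 4/19 differ, p = 0.211, d = 0.247.
seq2–seq3: 7/19 differ, p = 0.368, d = 0.507.
The smallest distance is between seq1 and seq3.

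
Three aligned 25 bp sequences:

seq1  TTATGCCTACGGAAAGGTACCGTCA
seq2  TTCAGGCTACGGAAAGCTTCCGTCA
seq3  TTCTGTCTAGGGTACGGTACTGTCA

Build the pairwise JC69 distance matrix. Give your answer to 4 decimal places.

seq1–seq2: 5/25 sites differ → p = 0.2, d = −0.75 ln(1 − 0.266667) = 0.232617 ≈ 0.2326.
seq1–seq3: 6/25 sites differ → p = 0.24, d = −0.75 ln(1 − 0.32) = 0.289247 ≈ 0.2892.
seq2–seq3: 8/25 sites differ → p = 0.32, d = −0.75 ln(1 − 0.426667) = 0.417216 ≈ 0.4172.

d(seq1,seq2) = 0.2326, d(seq1,seq3) = 0.2892, d(seq2,seq3) = 0.4172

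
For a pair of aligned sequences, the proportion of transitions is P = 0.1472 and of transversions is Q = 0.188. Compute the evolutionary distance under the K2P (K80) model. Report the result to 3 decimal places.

0.447

Under the Kimura two-parameter model, d = −½ ln(1 − 2P − Q) − ¼ ln(1 − 2Q).
1 − 2P − Q = 0.5176, giving −½ ln(0.5176) = 0.329276.
1 − 2Q = 0.624, giving −¼ ln(0.624) = 0.117901.
d = 0.329276 + 0.117901 = 0.447177.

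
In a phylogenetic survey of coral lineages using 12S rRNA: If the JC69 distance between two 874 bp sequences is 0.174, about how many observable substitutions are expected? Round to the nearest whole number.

136

Invert JC69: p = (3/4)(1 − e^(−4d/3)) = 0.75 × (1 − e^(-0.232)) = 0.75 × (1 − 0.792946) = 0.155291.
Expected differing sites = pL ≈ 0.155291 × 874 = 135.724334 ≈ 136.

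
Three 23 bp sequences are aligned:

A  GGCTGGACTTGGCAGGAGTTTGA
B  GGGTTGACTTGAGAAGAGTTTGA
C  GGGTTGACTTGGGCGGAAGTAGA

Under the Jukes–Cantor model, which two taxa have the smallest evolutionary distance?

A–B: 5/23 differ, p = 0.217, d = 0.257.
A–C: 7/23 differ, p = 0.304, d = 0.390.
B–C: 6/23 differ, p = 0.261, d = 0.321.
The smallest distance is between A and B.

A and B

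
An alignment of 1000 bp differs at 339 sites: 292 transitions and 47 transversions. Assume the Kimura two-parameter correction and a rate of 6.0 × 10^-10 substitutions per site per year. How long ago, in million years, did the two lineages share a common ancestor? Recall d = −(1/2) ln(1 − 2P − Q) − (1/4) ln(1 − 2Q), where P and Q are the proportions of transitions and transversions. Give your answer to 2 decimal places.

435.97

P = 292/1000 = 0.292 and Q = 47/1000 = 0.047.
Under the Kimura two-parameter model, d = −½ ln(1 − 2P − Q) − ¼ ln(1 − 2Q).
1 − 2P − Q = 0.369, giving −½ ln(0.369) = 0.498479.
1 − 2Q = 0.906, giving −¼ ln(0.906) = 0.024679.
d = 0.498479 + 0.024679 = 0.523158.
Under a molecular clock d = 2μt, so t = d/(2μ) = 0.523158 / (2 × 6.0 × 10^-10) = 435.97 million years.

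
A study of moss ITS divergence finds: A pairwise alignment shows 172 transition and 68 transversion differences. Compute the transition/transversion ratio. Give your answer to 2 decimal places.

2.53

R = 172/68 = 2.529411… ≈ 2.53 (to 2 d.p.).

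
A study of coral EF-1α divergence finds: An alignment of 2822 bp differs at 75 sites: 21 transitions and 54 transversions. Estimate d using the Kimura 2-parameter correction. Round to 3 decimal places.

P = 21/2822 ≈ 0.007442 and Q = 54/2822 ≈ 0.019135.
Under the Kimura two-parameter model, d = −½ ln(1 − 2P − Q) − ¼ ln(1 − 2Q).
1 − 2P − Q = 0.965981, giving −½ ln(0.965981) = 0.017306.
1 − 2Q = 0.96173, giving −¼ ln(0.96173) = 0.009755.
d = 0.017306 + 0.009755 = 0.027061.

0.027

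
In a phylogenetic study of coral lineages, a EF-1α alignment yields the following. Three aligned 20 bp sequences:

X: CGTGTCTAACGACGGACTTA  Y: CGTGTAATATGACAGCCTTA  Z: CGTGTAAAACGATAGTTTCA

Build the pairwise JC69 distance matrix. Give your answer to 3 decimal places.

d(X,Y) = 0.383, d(X,Z) = 0.471, d(Y,Z) = 0.383

X–Y: 6/20 sites differ → p = 0.3, d = −0.75 ln(1 − 0.4) = 0.383119 ≈ 0.383.
X–Z: 7/20 sites differ → p = 0.35, d = −0.75 ln(1 − 0.466667) = 0.471457 ≈ 0.471.
Y–Z: 6/20 sites differ → p = 0.3, d = −0.75 ln(1 − 0.4) = 0.383119 ≈ 0.383.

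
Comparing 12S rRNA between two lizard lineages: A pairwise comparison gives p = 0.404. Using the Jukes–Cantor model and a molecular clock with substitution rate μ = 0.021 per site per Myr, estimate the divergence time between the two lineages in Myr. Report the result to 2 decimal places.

13.81

d = −(3/4) ln(1 − 4p/3) = −0.75 ln(1 − 0.538667) = −0.75 ln(0.461333)
  = −0.75 × (-0.773635) = 0.580226 substitutions/site.
Under a molecular clock d = 2μt, so t = d/(2μ) = 0.580226 / (2 × 0.021) = 13.81 Myr.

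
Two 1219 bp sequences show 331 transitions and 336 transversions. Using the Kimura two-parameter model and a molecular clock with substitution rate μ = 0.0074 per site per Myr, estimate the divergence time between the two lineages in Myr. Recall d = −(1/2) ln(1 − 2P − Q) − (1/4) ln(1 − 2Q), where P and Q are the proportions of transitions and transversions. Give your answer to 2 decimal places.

71.23

P = 331/1219 ≈ 0.271534 and Q = 336/1219 ≈ 0.275636.
Under the Kimura two-parameter model, d = −½ ln(1 − 2P − Q) − ¼ ln(1 − 2Q).
1 − 2P − Q = 0.181296, giving −½ ln(0.181296) = 0.853812.
1 − 2Q = 0.448728, giving −¼ ln(0.448728) = 0.200335.
d = 0.853812 + 0.200335 = 1.054147.
Under a molecular clock d = 2μt, so t = d/(2μ) = 1.054147 / (2 × 0.0074) = 71.23 Myr.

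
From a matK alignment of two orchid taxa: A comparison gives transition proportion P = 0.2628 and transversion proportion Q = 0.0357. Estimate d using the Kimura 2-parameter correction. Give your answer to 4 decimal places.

Under the Kimura two-parameter model, d = −½ ln(1 − 2P − Q) − ¼ ln(1 − 2Q).
1 − 2P − Q = 0.4387, giving −½ ln(0.4387) = 0.411970.
1 − 2Q = 0.9286, giving −¼ ln(0.9286) = 0.018519.
d = 0.411970 + 0.018519 = 0.430489.

0.4305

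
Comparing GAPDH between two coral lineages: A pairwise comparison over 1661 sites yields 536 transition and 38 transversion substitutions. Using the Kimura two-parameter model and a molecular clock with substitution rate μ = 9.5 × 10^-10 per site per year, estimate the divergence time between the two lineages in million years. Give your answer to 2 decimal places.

296.54

P = 536/1661 ≈ 0.322697 and Q = 38/1661 ≈ 0.022878.
Under the Kimura two-parameter model, d = −½ ln(1 − 2P − Q) − ¼ ln(1 − 2Q).
1 − 2P − Q = 0.331728, giving −½ ln(0.331728) = 0.551720.
1 − 2Q = 0.954244, giving −¼ ln(0.954244) = 0.011709.
d = 0.551720 + 0.011709 = 0.563429.
Under a molecular clock d = 2μt, so t = d/(2μ) = 0.563429 / (2 × 9.5 × 10^-10) = 296.54 million years.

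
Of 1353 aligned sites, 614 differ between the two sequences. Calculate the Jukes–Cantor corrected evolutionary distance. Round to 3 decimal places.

0.697

p = 614/1353 ≈ 0.453806.
d = −(3/4) ln(1 − 4p/3) = −0.75 ln(1 − 0.605075) = −0.75 ln(0.394925)
  = −0.75 × (-0.929059) = 0.696794 substitutions/site.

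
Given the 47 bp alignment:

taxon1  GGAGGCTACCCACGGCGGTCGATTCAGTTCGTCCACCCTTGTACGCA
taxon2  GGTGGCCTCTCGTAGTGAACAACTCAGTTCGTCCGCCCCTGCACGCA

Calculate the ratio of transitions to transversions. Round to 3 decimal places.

4.000

Transitions are A↔G and C↔T; transversions are all other mismatches.
Transitions: 12. Transversions: 3.
R = 12/3 = 4.000.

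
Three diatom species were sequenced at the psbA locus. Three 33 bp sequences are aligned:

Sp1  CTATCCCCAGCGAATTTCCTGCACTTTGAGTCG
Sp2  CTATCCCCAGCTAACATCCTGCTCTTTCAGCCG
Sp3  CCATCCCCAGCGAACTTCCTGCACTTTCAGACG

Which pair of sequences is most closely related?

Sp1 and Sp3

Sp1–Sp2: 6/33 differ, p = 0.182, d = 0.208.
Sp1–Sp3: 4/33 differ, p = 0.121, d = 0.132.
Sp2–Sp3: 5/33 differ, p = 0.152, d = 0.169.
The smallest distance is between Sp1 and Sp3.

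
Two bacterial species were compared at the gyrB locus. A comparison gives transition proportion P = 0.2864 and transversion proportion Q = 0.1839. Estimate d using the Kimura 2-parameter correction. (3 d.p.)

Under the Kimura two-parameter model, d = −½ ln(1 − 2P − Q) − ¼ ln(1 − 2Q).
1 − 2P − Q = 0.2433, giving −½ ln(0.2433) = 0.706730.
1 − 2Q = 0.6322, giving −¼ ln(0.6322) = 0.114637.
d = 0.706730 + 0.114637 = 0.821367.

0.821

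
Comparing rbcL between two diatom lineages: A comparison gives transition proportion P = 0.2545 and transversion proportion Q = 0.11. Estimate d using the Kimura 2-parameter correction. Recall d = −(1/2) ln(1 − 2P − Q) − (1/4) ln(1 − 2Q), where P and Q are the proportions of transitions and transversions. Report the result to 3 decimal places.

Under the Kimura two-parameter model, d = −½ ln(1 − 2P − Q) − ¼ ln(1 − 2Q).
1 − 2P − Q = 0.381, giving −½ ln(0.381) = 0.482478.
1 − 2Q = 0.78, giving −¼ ln(0.78) = 0.062115.
d = 0.482478 + 0.062115 = 0.544593.

0.545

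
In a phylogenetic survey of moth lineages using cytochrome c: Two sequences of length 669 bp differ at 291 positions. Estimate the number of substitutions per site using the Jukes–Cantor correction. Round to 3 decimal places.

0.651

p = 291/669 ≈ 0.434978.
d = −(3/4) ln(1 − 4p/3) = −0.75 ln(1 − 0.579971) = −0.75 ln(0.420029)
  = −0.75 × (-0.867432) = 0.650574 substitutions/site.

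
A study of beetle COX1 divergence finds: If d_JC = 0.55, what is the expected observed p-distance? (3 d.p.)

0.390

p = (3/4)(1 − e^(−4d/3)) = 0.75 × (1 − e^(-0.733333)) = 0.75 × (1 − 0.480305) = 0.389771.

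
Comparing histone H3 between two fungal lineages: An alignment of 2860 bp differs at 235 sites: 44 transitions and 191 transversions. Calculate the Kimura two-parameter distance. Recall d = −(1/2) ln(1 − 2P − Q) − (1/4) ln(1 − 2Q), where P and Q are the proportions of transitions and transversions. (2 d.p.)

P = 44/2860 ≈ 0.015385 and Q = 191/2860 ≈ 0.066783.
Under the Kimura two-parameter model, d = −½ ln(1 − 2P − Q) − ¼ ln(1 − 2Q).
1 − 2P − Q = 0.902447, giving −½ ln(0.902447) = 0.051323.
1 − 2Q = 0.866434, giving −¼ ln(0.866434) = 0.035842.
d = 0.051323 + 0.035842 = 0.087165.

0.09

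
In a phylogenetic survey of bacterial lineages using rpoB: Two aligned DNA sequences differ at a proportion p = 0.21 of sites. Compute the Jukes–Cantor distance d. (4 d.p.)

0.2464

d = −(3/4) ln(1 − 4p/3) = −0.75 ln(1 − 0.28) = −0.75 ln(0.72)
  = −0.75 × (-0.328504) = 0.246378 substitutions/site.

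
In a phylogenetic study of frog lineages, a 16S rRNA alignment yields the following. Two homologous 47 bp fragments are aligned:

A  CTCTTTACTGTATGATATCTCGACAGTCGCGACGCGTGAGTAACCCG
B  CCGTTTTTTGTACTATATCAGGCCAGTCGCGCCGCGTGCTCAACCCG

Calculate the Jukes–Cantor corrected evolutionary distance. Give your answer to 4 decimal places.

The sequences differ at 13 of 47 sites, so p = 13/47 ≈ 0.276596.
d = −(3/4) ln(1 − 4p/3) = −0.75 ln(1 − 0.368795) = −0.75 ln(0.631205)
  = −0.75 × (-0.460125) = 0.345094 substitutions/site.

0.3451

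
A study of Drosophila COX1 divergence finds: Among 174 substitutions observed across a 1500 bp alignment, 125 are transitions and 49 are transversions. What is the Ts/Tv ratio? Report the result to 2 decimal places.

2.55

R = 125/49 = 2.551020… ≈ 2.55 (to 2 d.p.).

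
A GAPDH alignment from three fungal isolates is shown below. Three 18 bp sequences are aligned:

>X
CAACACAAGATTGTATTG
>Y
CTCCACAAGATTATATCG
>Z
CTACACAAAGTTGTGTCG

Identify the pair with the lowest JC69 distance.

X and Y

X–Y: 4/18 differ, p = 0.222, d = 0.264.
X–Z: 5/18 differ, p = 0.278, d = 0.347.
Y–Z: 5/18 differ, p = 0.278, d = 0.347.
The smallest distance is between X and Y.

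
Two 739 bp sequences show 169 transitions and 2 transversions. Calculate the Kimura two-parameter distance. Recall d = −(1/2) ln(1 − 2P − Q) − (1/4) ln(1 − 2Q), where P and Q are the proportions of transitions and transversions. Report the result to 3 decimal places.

0.310

P = 169/739 ≈ 0.228687 and Q = 2/739 ≈ 0.002706.
Under the Kimura two-parameter model, d = −½ ln(1 − 2P − Q) − ¼ ln(1 − 2Q).
1 − 2P − Q = 0.53992, giving −½ ln(0.53992) = 0.308167.
1 − 2Q = 0.994588, giving −¼ ln(0.994588) = 0.001357.
d = 0.308167 + 0.001357 = 0.309524.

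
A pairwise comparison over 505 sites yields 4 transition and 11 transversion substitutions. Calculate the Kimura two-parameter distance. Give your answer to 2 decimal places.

0.03

P = 4/505 ≈ 0.007921 and Q = 11/505 ≈ 0.021782.
Under the Kimura two-parameter model, d = −½ ln(1 − 2P − Q) − ¼ ln(1 − 2Q).
1 − 2P − Q = 0.962376, giving −½ ln(0.962376) = 0.019175.
1 − 2Q = 0.956436, giving −¼ ln(0.956436) = 0.011135.
d = 0.019175 + 0.011135 = 0.030310.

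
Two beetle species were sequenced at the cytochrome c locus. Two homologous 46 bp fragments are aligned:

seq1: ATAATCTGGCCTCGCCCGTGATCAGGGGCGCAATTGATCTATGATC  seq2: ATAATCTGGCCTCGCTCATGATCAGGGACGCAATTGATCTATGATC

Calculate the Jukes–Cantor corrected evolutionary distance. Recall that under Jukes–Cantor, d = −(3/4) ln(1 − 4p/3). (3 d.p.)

0.068

The sequences differ at 3 of 46 sites (16, 18, 28), so p = 3/46 ≈ 0.065217.
d = −(3/4) ln(1 − 4p/3) = −0.75 ln(1 − 0.086956) = −0.75 ln(0.913044)
  = −0.75 × (-0.090971) = 0.068228 substitutions/site.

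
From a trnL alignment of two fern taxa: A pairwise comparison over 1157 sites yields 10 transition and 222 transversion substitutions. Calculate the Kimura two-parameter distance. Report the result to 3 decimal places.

0.238

P = 10/1157 ≈ 0.008643 and Q = 222/1157 ≈ 0.191876.
Under the Kimura two-parameter model, d = −½ ln(1 − 2P − Q) − ¼ ln(1 − 2Q).
1 − 2P − Q = 0.790838, giving −½ ln(0.790838) = 0.117331.
1 − 2Q = 0.616248, giving −¼ ln(0.616248) = 0.121026.
d = 0.117331 + 0.121026 = 0.238357.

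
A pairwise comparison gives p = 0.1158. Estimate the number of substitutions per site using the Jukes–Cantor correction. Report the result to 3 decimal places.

0.126

d = −(3/4) ln(1 − 4p/3) = −0.75 ln(1 − 0.1544) = −0.75 ln(0.8456)
  = −0.75 × (-0.167709) = 0.125782 substitutions/site.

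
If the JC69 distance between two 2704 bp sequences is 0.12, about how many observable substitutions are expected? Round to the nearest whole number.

300

Invert JC69: p = (3/4)(1 − e^(−4d/3)) = 0.75 × (1 − e^(-0.16)) = 0.75 × (1 − 0.852144) = 0.110892.
Expected differing sites = pL ≈ 0.110892 × 2704 = 299.851968 ≈ 300.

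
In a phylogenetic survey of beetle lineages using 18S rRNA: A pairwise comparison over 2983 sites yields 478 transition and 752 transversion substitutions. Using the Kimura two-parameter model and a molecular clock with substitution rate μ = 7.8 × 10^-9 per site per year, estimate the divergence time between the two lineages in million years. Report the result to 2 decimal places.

38.49

P = 478/2983 ≈ 0.160241 and Q = 752/2983 ≈ 0.252095.
Under the Kimura two-parameter model, d = −½ ln(1 − 2P − Q) − ¼ ln(1 − 2Q).
1 − 2P − Q = 0.427423, giving −½ ln(0.427423) = 0.424991.
1 − 2Q = 0.49581, giving −¼ ln(0.49581) = 0.175391.
d = 0.424991 + 0.175391 = 0.600382.
Under a molecular clock d = 2μt, so t = d/(2μ) = 0.600382 / (2 × 7.8 × 10^-9) = 38.49 million years.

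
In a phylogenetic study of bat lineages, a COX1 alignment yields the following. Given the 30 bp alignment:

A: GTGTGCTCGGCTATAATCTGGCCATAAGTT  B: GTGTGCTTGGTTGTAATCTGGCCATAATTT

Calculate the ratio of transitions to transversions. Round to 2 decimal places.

3.00

Transitions are A↔G and C↔T; transversions are all other mismatches.
Transitions: 3. Transversions: 1.
R = 3/1 = 3.00.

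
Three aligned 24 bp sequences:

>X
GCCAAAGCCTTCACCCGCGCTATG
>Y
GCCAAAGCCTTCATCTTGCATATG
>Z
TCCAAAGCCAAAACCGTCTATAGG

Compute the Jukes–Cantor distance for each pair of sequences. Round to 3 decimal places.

X–Y: 6/24 sites differ → p = 0.25, d = −0.75 ln(1 − 0.333333) = 0.304098 ≈ 0.304.
X–Z: 9/24 sites differ → p = 0.375, d = −0.75 ln(1 − 0.5) = 0.519860 ≈ 0.520.
Y–Z: 9/24 sites differ → p = 0.375, d = −0.75 ln(1 − 0.5) = 0.519860 ≈ 0.520.

d(X,Y) = 0.304, d(X,Z) = 0.520, d(Y,Z) = 0.520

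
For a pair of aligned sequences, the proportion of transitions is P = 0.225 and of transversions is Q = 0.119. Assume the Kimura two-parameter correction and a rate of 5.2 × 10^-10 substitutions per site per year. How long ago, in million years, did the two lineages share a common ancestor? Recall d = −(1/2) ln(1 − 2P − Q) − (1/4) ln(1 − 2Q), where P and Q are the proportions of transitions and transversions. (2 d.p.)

Under the Kimura two-parameter model, d = −½ ln(1 − 2P − Q) − ¼ ln(1 − 2Q).
1 − 2P − Q = 0.431, giving −½ ln(0.431) = 0.420824.
1 − 2Q = 0.762, giving −¼ ln(0.762) = 0.067952.
d = 0.420824 + 0.067952 = 0.488776.
Under a molecular clock d = 2μt, so t = d/(2μ) = 0.488776 / (2 × 5.2 × 10^-10) = 469.98 million years.

469.98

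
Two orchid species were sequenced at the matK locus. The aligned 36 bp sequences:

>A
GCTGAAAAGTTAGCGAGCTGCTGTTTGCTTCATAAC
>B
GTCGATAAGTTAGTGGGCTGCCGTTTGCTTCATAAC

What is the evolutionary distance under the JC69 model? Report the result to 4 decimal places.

0.1885

The sequences differ at 6 of 36 sites (2, 3, 6, 14, 16, 22), so p = 6/36 ≈ 0.166667.
d = −(3/4) ln(1 − 4p/3) = −0.75 ln(1 − 0.222223) = −0.75 ln(0.777777)
  = −0.75 × (-0.251315) = 0.188486 substitutions/site.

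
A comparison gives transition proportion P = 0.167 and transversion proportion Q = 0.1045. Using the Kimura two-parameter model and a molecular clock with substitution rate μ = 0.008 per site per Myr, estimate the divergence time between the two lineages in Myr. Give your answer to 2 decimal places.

21.70

Under the Kimura two-parameter model, d = −½ ln(1 − 2P − Q) − ¼ ln(1 − 2Q).
1 − 2P − Q = 0.5615, giving −½ ln(0.5615) = 0.288572.
1 − 2Q = 0.791, giving −¼ ln(0.791) = 0.058614.
d = 0.288572 + 0.058614 = 0.347186.
Under a molecular clock d = 2μt, so t = d/(2μ) = 0.347186 / (2 × 0.008) = 21.70 Myr.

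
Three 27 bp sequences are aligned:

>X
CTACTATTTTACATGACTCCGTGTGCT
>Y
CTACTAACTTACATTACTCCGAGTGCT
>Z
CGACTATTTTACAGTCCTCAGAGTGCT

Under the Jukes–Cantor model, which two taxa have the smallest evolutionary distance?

X and Y

X–Y: 4/27 differ, p = 0.148, d = 0.165.
X–Z: 6/27 differ, p = 0.222, d = 0.264.
Y–Z: 6/27 differ, p = 0.222, d = 0.264.
The smallest distance is between X and Y.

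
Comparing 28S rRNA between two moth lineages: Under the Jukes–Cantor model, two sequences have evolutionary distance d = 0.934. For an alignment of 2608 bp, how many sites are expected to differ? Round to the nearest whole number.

1393

Invert JC69: p = (3/4)(1 − e^(−4d/3)) = 0.75 × (1 − e^(-1.245333)) = 0.75 × (1 − 0.287845) = 0.534116.
Expected differing sites = pL ≈ 0.534116 × 2608 = 1392.974528 ≈ 1393.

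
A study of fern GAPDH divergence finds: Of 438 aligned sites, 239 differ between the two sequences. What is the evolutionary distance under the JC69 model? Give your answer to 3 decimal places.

0.975

p = 239/438 ≈ 0.545662.
d = −(3/4) ln(1 − 4p/3) = −0.75 ln(1 − 0.727549) = −0.75 ln(0.272451)
  = −0.75 × (-1.300296) = 0.975222 substitutions/site.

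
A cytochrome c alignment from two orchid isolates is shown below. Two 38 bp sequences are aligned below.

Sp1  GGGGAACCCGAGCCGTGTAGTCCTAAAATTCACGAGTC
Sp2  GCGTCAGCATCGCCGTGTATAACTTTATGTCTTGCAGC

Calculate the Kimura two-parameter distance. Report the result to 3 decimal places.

0.965

Of 38 sites, 2 differences are transitions and 17 are transversions, so P = 2/38 ≈ 0.052632 and Q = 17/38 ≈ 0.447368.
Under the Kimura two-parameter model, d = −½ ln(1 − 2P − Q) − ¼ ln(1 − 2Q).
1 − 2P − Q = 0.447368, giving −½ ln(0.447368) = 0.402187.
1 − 2Q = 0.105264, giving −¼ ln(0.105264) = 0.562821.
d = 0.402187 + 0.562821 = 0.965008.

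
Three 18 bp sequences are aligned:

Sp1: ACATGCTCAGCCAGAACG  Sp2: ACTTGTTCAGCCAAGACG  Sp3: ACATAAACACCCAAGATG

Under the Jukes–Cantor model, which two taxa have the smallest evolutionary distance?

Sp1 and Sp2

Sp1–Sp2: 4/18 differ, p = 0.222, d = 0.264.
Sp1–Sp3: 7/18 differ, p = 0.389, d = 0.548.
Sp2–Sp3: 6/18 differ, p = 0.333, d = 0.441.
The smallest distance is between Sp1 and Sp2.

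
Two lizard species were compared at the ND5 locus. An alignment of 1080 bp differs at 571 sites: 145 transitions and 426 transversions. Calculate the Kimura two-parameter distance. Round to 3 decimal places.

P = 145/1080 ≈ 0.134259 and Q = 426/1080 ≈ 0.394444.
Under the Kimura two-parameter model, d = −½ ln(1 − 2P − Q) − ¼ ln(1 − 2Q).
1 − 2P − Q = 0.337038, giving −½ ln(0.337038) = 0.543780.
1 − 2Q = 0.211112, giving −¼ ln(0.211112) = 0.388842.
d = 0.543780 + 0.388842 = 0.932622.

0.933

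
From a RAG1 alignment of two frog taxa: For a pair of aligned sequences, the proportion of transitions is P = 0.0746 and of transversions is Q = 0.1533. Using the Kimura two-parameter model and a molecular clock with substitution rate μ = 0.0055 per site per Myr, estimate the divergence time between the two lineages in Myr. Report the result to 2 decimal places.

24.70

Under the Kimura two-parameter model, d = −½ ln(1 − 2P − Q) − ¼ ln(1 − 2Q).
1 − 2P − Q = 0.6975, giving −½ ln(0.6975) = 0.180126.
1 − 2Q = 0.6934, giving −¼ ln(0.6934) = 0.091537.
d = 0.180126 + 0.091537 = 0.271663.
Under a molecular clock d = 2μt, so t = d/(2μ) = 0.271663 / (2 × 0.0055) = 24.70 Myr.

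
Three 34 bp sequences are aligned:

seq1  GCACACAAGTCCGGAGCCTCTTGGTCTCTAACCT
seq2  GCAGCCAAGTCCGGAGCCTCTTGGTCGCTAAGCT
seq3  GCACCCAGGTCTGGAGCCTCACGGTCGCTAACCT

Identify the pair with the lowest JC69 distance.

seq1 and seq2

seq1–seq2: 4/34 differ, p = 0.118, d = 0.128.
seq1–seq3: 6/34 differ, p = 0.176, d = 0.201.
seq2–seq3: 6/34 differ, p = 0.176, d = 0.201.
The smallest distance is between seq1 and seq2.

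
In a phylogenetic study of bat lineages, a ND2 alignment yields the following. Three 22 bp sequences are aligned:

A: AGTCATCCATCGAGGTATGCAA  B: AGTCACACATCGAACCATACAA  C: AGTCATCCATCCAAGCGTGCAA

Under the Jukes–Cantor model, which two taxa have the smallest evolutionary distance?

A–B: 6/22 differ, p = 0.273, d = 0.339.
A–C: 4/22 differ, p = 0.182, d = 0.208.
B–C: 6/22 differ, p = 0.273, d = 0.339.
The smallest distance is between A and C.

A and C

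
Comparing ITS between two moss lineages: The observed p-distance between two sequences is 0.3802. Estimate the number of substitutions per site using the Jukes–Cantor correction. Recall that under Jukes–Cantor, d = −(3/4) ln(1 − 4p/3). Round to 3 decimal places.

d = −(3/4) ln(1 − 4p/3) = −0.75 ln(1 − 0.506933) = −0.75 ln(0.493067)
  = −0.75 × (-0.707110) = 0.530333 substitutions/site.

0.530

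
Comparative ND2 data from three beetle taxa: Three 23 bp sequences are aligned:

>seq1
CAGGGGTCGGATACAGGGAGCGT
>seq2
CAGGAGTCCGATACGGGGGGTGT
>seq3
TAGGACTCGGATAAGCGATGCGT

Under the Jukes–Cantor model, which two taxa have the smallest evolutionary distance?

seq1 and seq2

seq1–seq2: 5/23 differ, p = 0.217, d = 0.257.
seq1–seq3: 8/23 differ, p = 0.348, d = 0.467.
seq2–seq3: 8/23 differ, p = 0.348, d = 0.467.
The smallest distance is between seq1 and seq2.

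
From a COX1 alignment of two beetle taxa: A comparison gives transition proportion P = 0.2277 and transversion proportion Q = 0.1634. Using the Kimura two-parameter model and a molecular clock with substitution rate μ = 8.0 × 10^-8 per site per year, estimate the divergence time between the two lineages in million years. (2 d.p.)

Under the Kimura two-parameter model, d = −½ ln(1 − 2P − Q) − ¼ ln(1 − 2Q).
1 − 2P − Q = 0.3812, giving −½ ln(0.3812) = 0.482216.
1 − 2Q = 0.6732, giving −¼ ln(0.6732) = 0.098928.
d = 0.482216 + 0.098928 = 0.581144.
Under a molecular clock d = 2μt, so t = d/(2μ) = 0.581144 / (2 × 8.0 × 10^-8) = 3.63 million years.

3.63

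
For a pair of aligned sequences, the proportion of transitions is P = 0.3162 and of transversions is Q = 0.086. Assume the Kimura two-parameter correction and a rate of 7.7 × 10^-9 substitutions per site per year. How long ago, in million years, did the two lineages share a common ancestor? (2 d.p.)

Under the Kimura two-parameter model, d = −½ ln(1 − 2P − Q) − ¼ ln(1 − 2Q).
1 − 2P − Q = 0.2816, giving −½ ln(0.2816) = 0.633634.
1 − 2Q = 0.828, giving −¼ ln(0.828) = 0.047186.
d = 0.633634 + 0.047186 = 0.680820.
Under a molecular clock d = 2μt, so t = d/(2μ) = 0.680820 / (2 × 7.7 × 10^-9) = 44.21 million years.

44.21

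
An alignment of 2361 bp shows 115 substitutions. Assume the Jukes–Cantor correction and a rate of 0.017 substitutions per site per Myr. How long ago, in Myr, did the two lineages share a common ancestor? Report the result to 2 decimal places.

p = 115/2361 ≈ 0.048708.
d = −(3/4) ln(1 − 4p/3) = −0.75 ln(1 − 0.064944) = −0.75 ln(0.935056)
  = −0.75 × (-0.067149) = 0.050362 substitutions/site.
Under a molecular clock d = 2μt, so t = d/(2μ) = 0.050362 / (2 × 0.017) = 1.48 Myr.

1.48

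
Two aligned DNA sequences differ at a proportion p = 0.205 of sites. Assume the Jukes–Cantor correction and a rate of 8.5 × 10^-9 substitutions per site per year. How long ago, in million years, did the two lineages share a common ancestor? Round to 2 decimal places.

d = −(3/4) ln(1 − 4p/3) = −0.75 ln(1 − 0.273333) = −0.75 ln(0.726667)
  = −0.75 × (-0.319287) = 0.239465 substitutions/site.
Under a molecular clock d = 2μt, so t = d/(2μ) = 0.239465 / (2 × 8.5 × 10^-9) = 14.09 million years.

14.09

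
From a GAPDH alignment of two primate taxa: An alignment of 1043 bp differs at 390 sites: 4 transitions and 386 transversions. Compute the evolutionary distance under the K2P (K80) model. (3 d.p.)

0.574

P = 4/1043 ≈ 0.003835 and Q = 386/1043 ≈ 0.370086.
Under the Kimura two-parameter model, d = −½ ln(1 − 2P − Q) − ¼ ln(1 − 2Q).
1 − 2P − Q = 0.622244, giving −½ ln(0.622244) = 0.237211.
1 − 2Q = 0.259828, giving −¼ ln(0.259828) = 0.336934.
d = 0.237211 + 0.336934 = 0.574145.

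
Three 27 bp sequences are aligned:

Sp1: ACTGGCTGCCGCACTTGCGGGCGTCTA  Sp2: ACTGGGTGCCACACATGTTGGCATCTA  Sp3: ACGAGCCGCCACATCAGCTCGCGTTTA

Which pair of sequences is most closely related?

Sp1 and Sp2

Sp1–Sp2: 6/27 differ, p = 0.222, d = 0.264.
Sp1–Sp3: 10/27 differ, p = 0.370, d = 0.511.
Sp2–Sp3: 11/27 differ, p = 0.407, d = 0.588.
The smallest distance is between Sp1 and Sp2.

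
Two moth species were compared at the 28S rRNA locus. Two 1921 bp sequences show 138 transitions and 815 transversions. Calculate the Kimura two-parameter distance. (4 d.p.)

0.8914

P = 138/1921 ≈ 0.071838 and Q = 815/1921 ≈ 0.424258.
Under the Kimura two-parameter model, d = −½ ln(1 − 2P − Q) − ¼ ln(1 − 2Q).
1 − 2P − Q = 0.432066, giving −½ ln(0.432066) = 0.419588.
1 − 2Q = 0.151484, giving −¼ ln(0.151484) = 0.471819.
d = 0.419588 + 0.471819 = 0.891407.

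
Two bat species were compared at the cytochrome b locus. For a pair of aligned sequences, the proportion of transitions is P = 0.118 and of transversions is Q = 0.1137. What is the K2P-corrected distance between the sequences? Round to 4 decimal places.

0.2797

Under the Kimura two-parameter model, d = −½ ln(1 − 2P − Q) − ¼ ln(1 − 2Q).
1 − 2P − Q = 0.6503, giving −½ ln(0.6503) = 0.215161.
1 − 2Q = 0.7726, giving −¼ ln(0.7726) = 0.064498.
d = 0.215161 + 0.064498 = 0.279659.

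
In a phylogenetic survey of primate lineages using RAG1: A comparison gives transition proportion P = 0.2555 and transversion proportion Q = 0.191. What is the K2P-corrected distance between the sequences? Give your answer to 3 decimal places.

0.726

Under the Kimura two-parameter model, d = −½ ln(1 − 2P − Q) − ¼ ln(1 − 2Q).
1 − 2P − Q = 0.298, giving −½ ln(0.298) = 0.605331.
1 − 2Q = 0.618, giving −¼ ln(0.618) = 0.120317.
d = 0.605331 + 0.120317 = 0.725648.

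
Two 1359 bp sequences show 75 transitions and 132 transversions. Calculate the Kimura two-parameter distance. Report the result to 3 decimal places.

0.170

P = 75/1359 ≈ 0.055188 and Q = 132/1359 ≈ 0.09713.
Under the Kimura two-parameter model, d = −½ ln(1 − 2P − Q) − ¼ ln(1 − 2Q).
1 − 2P − Q = 0.792494, giving −½ ln(0.792494) = 0.116285.
1 − 2Q = 0.80574, giving −¼ ln(0.80574) = 0.053999.
d = 0.116285 + 0.053999 = 0.170284.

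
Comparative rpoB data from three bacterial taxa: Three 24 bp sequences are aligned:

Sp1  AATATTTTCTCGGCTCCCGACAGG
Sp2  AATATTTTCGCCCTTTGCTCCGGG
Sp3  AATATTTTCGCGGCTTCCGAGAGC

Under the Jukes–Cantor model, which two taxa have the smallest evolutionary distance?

Sp1–Sp2: 9/24 differ, p = 0.375, d = 0.520.
Sp1–Sp3: 4/24 differ, p = 0.167, d = 0.188.
Sp2–Sp3: 9/24 differ, p = 0.375, d = 0.520.
The smallest distance is between Sp1 and Sp3.

Sp1 and Sp3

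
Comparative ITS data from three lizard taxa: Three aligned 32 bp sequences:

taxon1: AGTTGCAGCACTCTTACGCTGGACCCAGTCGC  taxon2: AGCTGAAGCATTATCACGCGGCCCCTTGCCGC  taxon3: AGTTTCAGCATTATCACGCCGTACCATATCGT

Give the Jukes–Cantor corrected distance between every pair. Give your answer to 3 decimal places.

taxon1–taxon2: 11/32 sites differ → p = 0.34375, d = −0.75 ln(1 − 0.458333) = 0.459828 ≈ 0.460.
taxon1–taxon3: 10/32 sites differ → p = 0.3125, d = −0.75 ln(1 − 0.416667) = 0.404248 ≈ 0.404.
taxon2–taxon3: 10/32 sites differ → p = 0.3125, d = −0.75 ln(1 − 0.416667) = 0.404248 ≈ 0.404.

d(taxon1,taxon2) = 0.460, d(taxon1,taxon3) = 0.404, d(taxon2,taxon3) = 0.404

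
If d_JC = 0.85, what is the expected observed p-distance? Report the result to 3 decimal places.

p = (3/4)(1 − e^(−4d/3)) = 0.75 × (1 − e^(-1.133333)) = 0.75 × (1 − 0.321958) = 0.508532.

0.509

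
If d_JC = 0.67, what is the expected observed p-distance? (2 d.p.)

p = (3/4)(1 − e^(−4d/3)) = 0.75 × (1 − e^(-0.893333)) = 0.75 × (1 − 0.409289) = 0.443033.

0.44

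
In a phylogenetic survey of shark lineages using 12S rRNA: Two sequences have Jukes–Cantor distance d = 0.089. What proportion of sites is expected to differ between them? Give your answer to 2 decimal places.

0.08

p = (3/4)(1 − e^(−4d/3)) = 0.75 × (1 − e^(-0.118667)) = 0.75 × (1 − 0.888103) = 0.083923.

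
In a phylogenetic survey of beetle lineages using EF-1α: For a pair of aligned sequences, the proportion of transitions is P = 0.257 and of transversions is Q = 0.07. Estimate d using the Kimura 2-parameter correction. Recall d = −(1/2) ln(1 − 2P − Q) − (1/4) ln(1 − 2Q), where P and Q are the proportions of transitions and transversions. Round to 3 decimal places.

0.476

Under the Kimura two-parameter model, d = −½ ln(1 − 2P − Q) − ¼ ln(1 − 2Q).
1 − 2P − Q = 0.416, giving −½ ln(0.416) = 0.438535.
1 − 2Q = 0.86, giving −¼ ln(0.86) = 0.037706.
d = 0.438535 + 0.037706 = 0.476241.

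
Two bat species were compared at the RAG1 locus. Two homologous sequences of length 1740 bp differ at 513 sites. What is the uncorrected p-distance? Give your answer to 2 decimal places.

p = 513/1740 = 0.294827… ≈ 0.29 (to 2 d.p.).

0.29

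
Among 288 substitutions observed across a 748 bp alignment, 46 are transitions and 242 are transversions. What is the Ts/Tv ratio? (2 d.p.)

0.19

R = 46/242 = 0.190082… ≈ 0.19 (to 2 d.p.).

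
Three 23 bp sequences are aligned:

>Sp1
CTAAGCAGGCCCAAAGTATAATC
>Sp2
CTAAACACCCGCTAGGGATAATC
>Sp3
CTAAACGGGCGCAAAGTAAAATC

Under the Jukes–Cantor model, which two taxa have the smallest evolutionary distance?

Sp1–Sp2: 7/23 differ, p = 0.304, d = 0.390.
Sp1–Sp3: 4/23 differ, p = 0.174, d = 0.198.
Sp2–Sp3: 7/23 differ, p = 0.304, d = 0.390.
The smallest distance is between Sp1 and Sp3.

Sp1 and Sp3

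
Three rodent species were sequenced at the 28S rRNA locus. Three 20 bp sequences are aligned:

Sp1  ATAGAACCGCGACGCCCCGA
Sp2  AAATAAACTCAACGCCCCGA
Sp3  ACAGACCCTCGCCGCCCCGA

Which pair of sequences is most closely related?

Sp1–Sp2: 5/20 differ, p = 0.250, d = 0.304.
Sp1–Sp3: 4/20 differ, p = 0.200, d = 0.233.
Sp2–Sp3: 6/20 differ, p = 0.300, d = 0.383.
The smallest distance is between Sp1 and Sp3.

Sp1 and Sp3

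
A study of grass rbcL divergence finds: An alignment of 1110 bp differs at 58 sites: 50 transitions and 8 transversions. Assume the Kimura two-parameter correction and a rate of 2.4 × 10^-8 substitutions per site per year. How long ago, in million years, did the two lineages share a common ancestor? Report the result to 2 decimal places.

P = 50/1110 ≈ 0.045045 and Q = 8/1110 ≈ 0.007207.
Under the Kimura two-parameter model, d = −½ ln(1 − 2P − Q) − ¼ ln(1 − 2Q).
1 − 2P − Q = 0.902703, giving −½ ln(0.902703) = 0.051181.
1 − 2Q = 0.985586, giving −¼ ln(0.985586) = 0.003630.
d = 0.051181 + 0.003630 = 0.054811.
Under a molecular clock d = 2μt, so t = d/(2μ) = 0.054811 / (2 × 2.4 × 10^-8) = 1.14 million years.

1.14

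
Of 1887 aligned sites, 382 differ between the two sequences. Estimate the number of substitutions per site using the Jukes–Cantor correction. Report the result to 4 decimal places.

0.2359

p = 382/1887 ≈ 0.202438.
d = −(3/4) ln(1 − 4p/3) = −0.75 ln(1 − 0.269917) = −0.75 ln(0.730083)
  = −0.75 × (-0.314597) = 0.235948 substitutions/site.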